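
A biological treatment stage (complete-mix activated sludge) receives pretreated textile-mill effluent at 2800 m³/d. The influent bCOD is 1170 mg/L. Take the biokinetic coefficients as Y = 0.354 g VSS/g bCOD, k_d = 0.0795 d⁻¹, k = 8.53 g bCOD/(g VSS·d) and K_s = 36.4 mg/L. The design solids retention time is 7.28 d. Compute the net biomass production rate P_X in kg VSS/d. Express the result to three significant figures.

Effluent substrate depends only on kinetics and SRT: S = K_s(1 + k_d θ_c) / [θ_c(Yk − k_d) − 1] = 36.4 × (1 + 0.0795 × 7.28) / [7.28 × (0.354 × 8.53 − 0.0795) − 1] = 57.47 / 20.40 = 2.816 mg/L.
Correct the yield for decay: Y_obs = Y/(1 + k_d θ_c) = 0.354 / (1 + 0.0795 × 7.28) = 0.354 / 1.579 = 0.2242.
ΔS = 1170 − 2.82 = 1167 mg/L, so the substrate removal rate is 2800 × 1167/1000 = 3268 kg bCOD/d.
Biomass produced: P_X = Y_obs·Q·ΔS = 0.2242 × 3268 ≈ 732.8 kg VSS/d.

P_X ≈ 733 kg VSS/d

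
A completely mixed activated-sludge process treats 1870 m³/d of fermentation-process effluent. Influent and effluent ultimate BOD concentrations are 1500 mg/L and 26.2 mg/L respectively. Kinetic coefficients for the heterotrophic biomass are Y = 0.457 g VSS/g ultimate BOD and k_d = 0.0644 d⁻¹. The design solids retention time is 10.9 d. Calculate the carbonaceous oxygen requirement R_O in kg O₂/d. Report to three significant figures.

Correct the yield for decay: Y_obs = Y/(1 + k_d θ_c) = 0.457 / (1 + 0.0644 × 10.9) = 0.457 / 1.702 = 0.2685.
ΔS = 1500 − 26.2 = 1474 mg/L, so the substrate removal rate is 1870 × 1474/1000 = 2756 kg ultimate BOD/d.
P_X = Y_obs·Q·(S₀ − S) = 0.2685 × 2756 = 740.0 kg VSS/d.
R_O = Q·ΔS − 1.42 P_X = 2756 − 1051 = 1705 kg O₂/d.

R_O ≈ 1710 kg O₂/d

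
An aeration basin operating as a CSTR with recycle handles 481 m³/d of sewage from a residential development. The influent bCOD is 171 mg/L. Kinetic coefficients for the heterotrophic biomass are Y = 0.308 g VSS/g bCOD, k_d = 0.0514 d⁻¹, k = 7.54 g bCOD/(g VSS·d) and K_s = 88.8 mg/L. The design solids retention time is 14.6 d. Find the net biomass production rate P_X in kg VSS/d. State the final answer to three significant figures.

From the Monod/SRT balance for a CMAS, S = K_s·(1+k_d θ_c)/[θ_c·(Y k − k_d) − 1] = 88.8 × (1 + 0.0514 × 14.6) / [14.6 × (0.308 × 7.54 − 0.0514) − 1] = 155.4 / 32.16 = 4.834 mg/L.
Correct the yield for decay: Y_obs = Y/(1 + k_d θ_c) = 0.308 / (1 + 0.0514 × 14.6) = 0.308 / 1.750 = 0.1760.
ΔS = 171 − 4.83 = 166.2 mg/L, so the substrate removal rate is 481 × 166.2/1000 = 79.93 kg bCOD/d.
Net biomass production P_X = Y_obs × Q·(S₀ − S) = 0.1760 × 79.93 = 14.06 kg VSS/d.

P_X ≈ 14.1 kg VSS/d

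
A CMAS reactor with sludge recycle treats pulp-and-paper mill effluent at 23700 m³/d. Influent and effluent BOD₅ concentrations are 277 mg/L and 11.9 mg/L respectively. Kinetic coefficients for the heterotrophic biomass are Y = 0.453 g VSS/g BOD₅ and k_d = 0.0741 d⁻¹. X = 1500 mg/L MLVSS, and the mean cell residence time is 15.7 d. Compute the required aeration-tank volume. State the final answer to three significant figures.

V ≈ 13800 m³

Rearranging the biomass balance for a CMAS with decay, V = Y·Q·ΔS·θ_c / [X·(1+k_d θ_c)] = 0.453 × 23700 × (277 − 11.9) × 15.7 / [1500 × (1 + 0.0741 × 15.7)] = 4.47×10^7 / 3245 = 13770 m³.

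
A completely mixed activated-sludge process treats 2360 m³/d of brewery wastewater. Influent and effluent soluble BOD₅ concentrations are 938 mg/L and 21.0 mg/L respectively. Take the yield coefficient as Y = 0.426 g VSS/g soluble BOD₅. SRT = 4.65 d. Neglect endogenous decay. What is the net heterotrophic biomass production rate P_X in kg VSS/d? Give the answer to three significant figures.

Since k_d ≈ 0, Y_obs = Y = 0.426 g VSS/g soluble BOD₅.
Substrate removed = Q·(S₀ − S) = 2360 m³/d × (938 − 21.0) g/m³ = 2.16×10^6 g/d = 2164 kg/d.
P_X = Y_obs · Q(S₀ − S) = 0.4260 × 2164 = 921.9 kg VSS/d.

P_X ≈ 922 kg VSS/d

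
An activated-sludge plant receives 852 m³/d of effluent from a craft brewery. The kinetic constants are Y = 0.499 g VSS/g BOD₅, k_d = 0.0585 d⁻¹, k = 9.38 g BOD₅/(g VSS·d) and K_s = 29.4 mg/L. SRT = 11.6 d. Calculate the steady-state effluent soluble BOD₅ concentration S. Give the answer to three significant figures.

S ≈ 0.938 mg/L

From the Monod/SRT balance for a CMAS, S = K_s·(1+k_d θ_c)/[θ_c·(Y k − k_d) − 1] = 29.4 × (1 + 0.0585 × 11.6) / [11.6 × (0.499 × 9.38 − 0.0585) − 1] = 49.35 / 52.62 = 0.9379 mg/L.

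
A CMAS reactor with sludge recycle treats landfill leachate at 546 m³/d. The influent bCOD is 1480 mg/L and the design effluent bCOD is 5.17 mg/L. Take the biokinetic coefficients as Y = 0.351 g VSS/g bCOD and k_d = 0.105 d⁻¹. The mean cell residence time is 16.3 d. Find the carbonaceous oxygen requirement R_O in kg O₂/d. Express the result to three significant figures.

R_O ≈ 657 kg O₂/d

Correct the yield for decay: Y_obs = Y/(1 + k_d θ_c) = 0.351 / (1 + 0.105 × 16.3) = 0.351 / 2.712 = 0.1294.
Substrate removed = Q·(S₀ − S) = 546 m³/d × (1480 − 5.17) g/m³ = 8.05×10^5 g/d = 805.3 kg/d.
Biomass synthesised: P_X = Y_obs × 805.3 = 104.2 kg VSS/d.
R_O = Q·ΔS − 1.42 P_X = 805.3 − 148.0 = 657.2 kg O₂/d.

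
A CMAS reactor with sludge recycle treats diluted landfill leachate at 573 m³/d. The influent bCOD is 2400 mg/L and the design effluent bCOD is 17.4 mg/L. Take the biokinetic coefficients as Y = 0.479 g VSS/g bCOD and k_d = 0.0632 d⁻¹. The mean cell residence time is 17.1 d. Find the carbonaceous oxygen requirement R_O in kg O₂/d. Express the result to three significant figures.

R_O ≈ 919 kg O₂/d

Y_obs = Y / (1 + k_d θ_c) = 0.479 / (1 + 0.0632 × 17.1) = 0.479 / 2.081 = 0.2302.
Q·(S₀ − S) = 573 × (2400 − 17.4) × 10⁻³ = 1365 kg/d removed.
Biomass synthesised: P_X = Y_obs × 1365 = 314.3 kg VSS/d.
R_O = Q·ΔS − 1.42 P_X = 1365 − 446.3 = 918.9 kg O₂/d.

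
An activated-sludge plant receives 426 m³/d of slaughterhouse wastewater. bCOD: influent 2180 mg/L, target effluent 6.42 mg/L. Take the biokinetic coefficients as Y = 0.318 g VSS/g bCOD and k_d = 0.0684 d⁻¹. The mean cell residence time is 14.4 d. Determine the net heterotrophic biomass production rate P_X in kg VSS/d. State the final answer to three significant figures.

Y_obs = Y / (1 + k_d θ_c) = 0.318 / (1 + 0.0684 × 14.4) = 0.318 / 1.985 = 0.1602.
Substrate removed = Q·(S₀ − S) = 426 m³/d × (2180 − 6.42) g/m³ = 9.26×10^5 g/d = 925.9 kg/d.
Net biomass production P_X = Y_obs × Q·(S₀ − S) = 0.1602 × 925.9 = 148.3 kg VSS/d.

P_X ≈ 148 kg VSS/d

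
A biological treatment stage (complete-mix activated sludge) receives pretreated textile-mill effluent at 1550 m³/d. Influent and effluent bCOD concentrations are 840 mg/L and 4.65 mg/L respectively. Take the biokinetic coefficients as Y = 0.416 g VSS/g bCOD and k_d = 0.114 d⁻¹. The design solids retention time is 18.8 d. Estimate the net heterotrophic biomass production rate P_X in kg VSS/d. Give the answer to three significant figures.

P_X ≈ 171 kg VSS/d

The observed yield is Y_obs = Y/(1 + k_d·θ_c) = 0.416 / (1 + 0.114 × 18.8) = 0.416 / 3.143 = 0.1323 g VSS per g bCOD removed.
Substrate removed = Q·(S₀ − S) = 1550 m³/d × (840 − 4.65) g/m³ = 1.29×10^6 g/d = 1295 kg/d.
So the net sludge growth is P_X = 0.1323 × 1295 = 171.4 kg VSS/d.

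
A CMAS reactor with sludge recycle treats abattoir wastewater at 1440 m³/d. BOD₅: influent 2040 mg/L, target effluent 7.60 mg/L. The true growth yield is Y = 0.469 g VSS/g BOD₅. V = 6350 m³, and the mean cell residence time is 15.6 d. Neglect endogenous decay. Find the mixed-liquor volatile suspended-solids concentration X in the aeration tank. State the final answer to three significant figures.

X ≈ 3370 mg/L

X = Y·Q·ΔS·θ_c / V = 0.469 × 1440 × (2040 − 7.60) × 15.6 / 6350 = 3372 mg/L.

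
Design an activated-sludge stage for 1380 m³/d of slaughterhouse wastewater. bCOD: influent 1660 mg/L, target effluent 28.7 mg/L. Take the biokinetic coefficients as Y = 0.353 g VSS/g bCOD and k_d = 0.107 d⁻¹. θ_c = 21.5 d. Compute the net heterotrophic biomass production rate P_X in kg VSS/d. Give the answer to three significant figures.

P_X ≈ 241 kg VSS/d

Observed yield with endogenous decay: Y_obs = Y / (1 + k_d·θ_c) = 0.353 / (1 + 0.107 × 21.5) = 0.353 / 3.300 = 0.1070 g VSS/g bCOD.
Q·(S₀ − S) = 1380 × (1660 − 28.7) × 10⁻³ = 2251 kg/d removed.
Biomass produced: P_X = Y_obs·Q·ΔS = 0.1070 × 2251 ≈ 240.8 kg VSS/d.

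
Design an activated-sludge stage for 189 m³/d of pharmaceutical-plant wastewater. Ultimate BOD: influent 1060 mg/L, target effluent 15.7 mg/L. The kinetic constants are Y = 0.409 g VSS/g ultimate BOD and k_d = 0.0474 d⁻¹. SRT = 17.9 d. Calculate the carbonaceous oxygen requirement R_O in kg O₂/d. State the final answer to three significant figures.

The observed yield is Y_obs = Y/(1 + k_d·θ_c) = 0.409 / (1 + 0.0474 × 17.9) = 0.409 / 1.848 = 0.2213 g VSS per g ultimate BOD removed.
ΔS = 1060 − 15.7 = 1044 mg/L, so the substrate removal rate is 189 × 1044/1000 = 197.4 kg ultimate BOD/d.
Biomass synthesised: P_X = Y_obs × 197.4 = 43.67 kg VSS/d.
R_O = Q·(S₀ − S) − 1.42·P_X = 197.4 − 1.42 × 43.67 = 135.4 kg O₂/d.

R_O ≈ 135 kg O₂/d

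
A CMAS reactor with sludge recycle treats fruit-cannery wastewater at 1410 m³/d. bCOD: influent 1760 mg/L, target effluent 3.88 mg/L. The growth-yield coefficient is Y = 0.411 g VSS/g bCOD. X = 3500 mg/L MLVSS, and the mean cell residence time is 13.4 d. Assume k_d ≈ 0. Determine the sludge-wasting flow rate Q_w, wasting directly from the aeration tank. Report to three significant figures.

With k_d = 0 the design equation reduces to V = Y Q (S₀−S) θ_c / X = 0.411 × 1410 × (1760 − 3.88) × 13.4 / 3500 = 3896 m³.
Wasting from the aeration tank: Q_w = V / θ_c = 3896 / 13.4 = 290.8 m³/d.

Q_w ≈ 291 m³/d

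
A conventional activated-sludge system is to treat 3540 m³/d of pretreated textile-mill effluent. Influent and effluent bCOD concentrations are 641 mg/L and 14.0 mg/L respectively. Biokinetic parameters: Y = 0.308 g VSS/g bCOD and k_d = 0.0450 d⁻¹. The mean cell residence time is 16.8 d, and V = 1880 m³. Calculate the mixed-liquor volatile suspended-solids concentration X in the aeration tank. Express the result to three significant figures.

X ≈ 3480 mg/L

X = Y·Q·ΔS·θ_c / [V·(1 + k_d θ_c)] = 0.308 × 3540 × (641 − 14.0) × 16.8 / [1880 × (1 + 0.0450 × 16.8)] = 3479 mg/L.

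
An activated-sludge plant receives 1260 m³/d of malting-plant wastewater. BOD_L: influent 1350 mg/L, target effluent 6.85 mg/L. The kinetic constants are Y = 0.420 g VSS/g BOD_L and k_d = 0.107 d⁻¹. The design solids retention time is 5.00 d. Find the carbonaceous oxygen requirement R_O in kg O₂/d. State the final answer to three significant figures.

The observed yield is Y_obs = Y/(1 + k_d·θ_c) = 0.420 / (1 + 0.107 × 5.00) = 0.420 / 1.535 = 0.2736 g VSS per g BOD_L removed.
Substrate removed = Q·(S₀ − S) = 1260 m³/d × (1350 − 6.85) g/m³ = 1.69×10^6 g/d = 1692 kg/d.
P_X = Y_obs·Q·(S₀ − S) = 0.2736 × 1692 = 463.1 kg VSS/d.
R_O = Q·(S₀ − S) − 1.42·P_X = 1692 − 1.42 × 463.1 = 1035 kg O₂/d.

R_O ≈ 1030 kg O₂/d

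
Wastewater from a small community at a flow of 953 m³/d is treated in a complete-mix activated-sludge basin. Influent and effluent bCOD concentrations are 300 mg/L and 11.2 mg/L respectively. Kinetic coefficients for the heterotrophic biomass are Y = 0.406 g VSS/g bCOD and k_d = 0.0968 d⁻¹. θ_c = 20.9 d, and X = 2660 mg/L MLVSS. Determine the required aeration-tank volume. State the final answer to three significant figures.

V ≈ 290 m³

From the SRT design equation V = Y Q (S₀−S) θ_c / [X (1 + k_d θ_c)] = 0.406 × 953 × (300 − 11.2) × 20.9 / [2660 × (1 + 0.0968 × 20.9)] = 2.34×10^6 / 8041 = 290.4 m³.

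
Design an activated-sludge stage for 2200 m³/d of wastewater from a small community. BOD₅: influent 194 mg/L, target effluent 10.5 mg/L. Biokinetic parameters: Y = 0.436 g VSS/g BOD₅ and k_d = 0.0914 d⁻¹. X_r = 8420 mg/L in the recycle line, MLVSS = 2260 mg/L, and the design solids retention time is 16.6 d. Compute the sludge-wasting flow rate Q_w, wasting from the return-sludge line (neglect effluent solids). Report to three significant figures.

Q_w ≈ 8.30 m³/d

Steady-state biomass mass balance: V·X·(1 + k_d·θ_c) = Y·Q·(S₀ − S)·θ_c, so V = 0.436 × 2200 × (194 − 10.5) × 16.6 / [2260 × (1 + 0.0914 × 16.6)] = 2.92×10^6 / 5689 = 513.6 m³.
θ_c = V·X/(Q_w·X_r) when wasting from the recycle, so Q_w = V·X/(θ_c·X_r) = 513.6 × 2260 / (16.6 × 8420) = 8.304 m³/d.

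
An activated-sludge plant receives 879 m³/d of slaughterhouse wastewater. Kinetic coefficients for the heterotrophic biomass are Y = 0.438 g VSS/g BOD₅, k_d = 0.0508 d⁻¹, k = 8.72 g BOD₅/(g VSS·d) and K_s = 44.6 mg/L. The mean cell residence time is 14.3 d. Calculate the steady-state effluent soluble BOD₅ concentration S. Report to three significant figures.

S ≈ 1.46 mg/L

Effluent substrate depends only on kinetics and SRT: S = K_s(1 + k_d θ_c) / [θ_c(Yk − k_d) − 1] = 44.6 × (1 + 0.0508 × 14.3) / [14.3 × (0.438 × 8.72 − 0.0508) − 1] = 77.00 / 52.89 = 1.456 mg/L.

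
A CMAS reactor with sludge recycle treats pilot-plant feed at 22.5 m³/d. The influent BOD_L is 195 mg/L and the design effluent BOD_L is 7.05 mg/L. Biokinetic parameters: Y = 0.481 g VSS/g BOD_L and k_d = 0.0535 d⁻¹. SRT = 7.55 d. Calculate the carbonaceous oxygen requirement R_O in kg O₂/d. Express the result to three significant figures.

Observed yield with endogenous decay: Y_obs = Y / (1 + k_d·θ_c) = 0.481 / (1 + 0.0535 × 7.55) = 0.481 / 1.404 = 0.3426 g VSS/g BOD_L.
Substrate removed = Q·(S₀ − S) = 22.5 m³/d × (195 − 7.05) g/m³ = 4.23×10^3 g/d = 4.229 kg/d.
Biomass synthesised: P_X = Y_obs × 4.229 = 1.449 kg VSS/d.
R_O = Q·(S₀ − S) − 1.42·P_X = 4.229 − 1.42 × 1.449 = 2.171 kg O₂/d.

R_O ≈ 2.17 kg O₂/d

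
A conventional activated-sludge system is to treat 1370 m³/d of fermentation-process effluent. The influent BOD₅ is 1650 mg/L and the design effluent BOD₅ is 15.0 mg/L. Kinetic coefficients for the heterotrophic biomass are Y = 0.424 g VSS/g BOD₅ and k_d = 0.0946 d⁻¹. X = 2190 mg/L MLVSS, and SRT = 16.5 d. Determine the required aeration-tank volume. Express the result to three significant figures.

Steady-state biomass mass balance: V·X·(1 + k_d·θ_c) = Y·Q·(S₀ − S)·θ_c, so V = 0.424 × 1370 × (1650 − 15.0) × 16.5 / [2190 × (1 + 0.0946 × 16.5)] = 1.57×10^7 / 5608 = 2794 m³.

V ≈ 2790 m³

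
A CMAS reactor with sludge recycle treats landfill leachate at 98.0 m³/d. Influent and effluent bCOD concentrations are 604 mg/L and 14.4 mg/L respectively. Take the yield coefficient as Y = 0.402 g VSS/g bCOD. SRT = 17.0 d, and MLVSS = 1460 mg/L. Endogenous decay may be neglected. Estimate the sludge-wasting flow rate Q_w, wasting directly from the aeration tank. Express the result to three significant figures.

Q_w ≈ 15.9 m³/d

Biomass mass balance (decay neglected): V·X = Y·Q·(S₀ − S)·θ_c, so V = 0.402 × 98.0 × (604 − 14.4) × 17.0 / 1460 = 270.5 m³.
For wasting at MLVSS concentration, Q_w = V/θ_c = 270.5/17.0 = 15.91 m³/d.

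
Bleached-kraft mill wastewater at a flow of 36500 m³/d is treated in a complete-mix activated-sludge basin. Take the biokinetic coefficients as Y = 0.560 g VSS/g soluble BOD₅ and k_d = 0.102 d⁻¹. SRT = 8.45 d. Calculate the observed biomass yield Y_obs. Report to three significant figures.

Observed yield with endogenous decay: Y_obs = Y / (1 + k_d·θ_c) = 0.560 / (1 + 0.102 × 8.45) = 0.560 / 1.862 = 0.3008 g VSS/g soluble BOD₅.

Y_obs ≈ 0.301 g VSS/g soluble BOD₅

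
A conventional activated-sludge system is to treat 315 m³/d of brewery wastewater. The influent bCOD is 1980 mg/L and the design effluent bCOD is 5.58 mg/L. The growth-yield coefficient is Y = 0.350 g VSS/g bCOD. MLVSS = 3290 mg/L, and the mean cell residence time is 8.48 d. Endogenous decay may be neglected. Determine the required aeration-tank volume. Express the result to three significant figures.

With k_d = 0 the design equation reduces to V = Y Q (S₀−S) θ_c / X = 0.350 × 315 × (1980 − 5.58) × 8.48 / 3290 = 561.1 m³.

V ≈ 561 m³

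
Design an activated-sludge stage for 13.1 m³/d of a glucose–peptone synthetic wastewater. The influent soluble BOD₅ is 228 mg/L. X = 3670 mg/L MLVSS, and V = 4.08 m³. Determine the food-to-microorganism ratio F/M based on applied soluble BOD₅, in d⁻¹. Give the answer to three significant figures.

F/M = Q·S₀ / (V·X) = 13.1 × 228 / (4.080 × 3670) = 0.1995 g soluble BOD₅·(g VSS·d)⁻¹.

F/M ≈ 0.199 d⁻¹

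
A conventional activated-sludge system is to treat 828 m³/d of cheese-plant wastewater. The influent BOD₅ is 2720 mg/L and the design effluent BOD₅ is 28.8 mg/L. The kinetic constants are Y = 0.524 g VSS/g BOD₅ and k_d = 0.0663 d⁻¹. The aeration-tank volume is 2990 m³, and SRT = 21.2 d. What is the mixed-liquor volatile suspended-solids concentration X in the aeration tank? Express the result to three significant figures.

X ≈ 3440 mg/L

X = Y·Q·ΔS·θ_c / [V·(1 + k_d θ_c)] = 0.524 × 828 × (2720 − 28.8) × 21.2 / [2990 × (1 + 0.0663 × 21.2)] = 3442 mg/L.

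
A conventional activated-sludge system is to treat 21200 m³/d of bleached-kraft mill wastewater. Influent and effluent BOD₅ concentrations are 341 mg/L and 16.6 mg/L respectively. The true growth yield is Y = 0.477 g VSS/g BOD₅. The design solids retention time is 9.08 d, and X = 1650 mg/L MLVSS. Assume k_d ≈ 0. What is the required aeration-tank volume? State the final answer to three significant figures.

V·X = Y·Q·ΔS·θ_c gives V = 0.477 × 21200 × (341 − 16.6) × 9.08 / 1650 = 18052 m³.

V ≈ 18100 m³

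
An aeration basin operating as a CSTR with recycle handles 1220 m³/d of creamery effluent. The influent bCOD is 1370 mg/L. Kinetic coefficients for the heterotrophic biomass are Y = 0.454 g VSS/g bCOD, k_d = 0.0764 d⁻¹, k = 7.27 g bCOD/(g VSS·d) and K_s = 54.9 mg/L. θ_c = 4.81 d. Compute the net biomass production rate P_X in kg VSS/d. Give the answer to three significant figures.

P_X ≈ 553 kg VSS/d

For a completely mixed reactor with recycle the Lawrence–McCarty relation gives S = K_s·(1 + k_d·θ_c) / [θ_c·(Y·k − k_d) − 1] = 54.9 × (1 + 0.0764 × 4.81) / [4.81 × (0.454 × 7.27 − 0.0764) − 1] = 75.07 / 14.51 = 5.175 mg/L.
Correct the yield for decay: Y_obs = Y/(1 + k_d θ_c) = 0.454 / (1 + 0.0764 × 4.81) = 0.454 / 1.367 = 0.3320.
Mass of bCOD removed per day: Q(S₀ − S) = 1220 × 1365 g/m³ = 1665 kg/d.
P_X = Y_obs · Q(S₀ − S) = 0.3320 × 1665 = 552.8 kg VSS/d.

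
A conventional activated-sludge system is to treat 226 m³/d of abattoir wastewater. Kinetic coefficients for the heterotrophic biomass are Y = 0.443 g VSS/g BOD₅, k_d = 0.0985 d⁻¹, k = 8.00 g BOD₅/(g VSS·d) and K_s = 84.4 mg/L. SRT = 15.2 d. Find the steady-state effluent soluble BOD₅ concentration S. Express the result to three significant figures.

S ≈ 4.10 mg/L

For a completely mixed reactor with recycle the Lawrence–McCarty relation gives S = K_s·(1 + k_d·θ_c) / [θ_c·(Y·k − k_d) − 1] = 84.4 × (1 + 0.0985 × 15.2) / [15.2 × (0.443 × 8.00 − 0.0985) − 1] = 210.8 / 51.37 = 4.103 mg/L.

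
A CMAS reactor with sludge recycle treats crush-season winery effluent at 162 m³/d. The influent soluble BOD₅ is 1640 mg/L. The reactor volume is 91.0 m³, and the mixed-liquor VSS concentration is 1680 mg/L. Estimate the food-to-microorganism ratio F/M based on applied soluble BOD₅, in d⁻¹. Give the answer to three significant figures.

F/M ≈ 1.74 d⁻¹

F/M = Q·S₀ / (V·X) = 162 × 1640 / (91.00 × 1680) = 1.738 g soluble BOD₅·(g VSS·d)⁻¹.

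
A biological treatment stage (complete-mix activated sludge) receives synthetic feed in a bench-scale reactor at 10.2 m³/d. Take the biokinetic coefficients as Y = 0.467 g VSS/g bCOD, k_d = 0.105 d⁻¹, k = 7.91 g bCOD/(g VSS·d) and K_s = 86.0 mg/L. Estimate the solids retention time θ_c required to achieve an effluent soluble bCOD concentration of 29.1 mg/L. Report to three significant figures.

At the target effluent, Y k S/(K_s+S) = 0.467×7.91×29.1/115.1 = 0.9339 d⁻¹.
Then 1/θ_c = μ − k_d = 0.9339 − 0.105 = 0.8289 d⁻¹, giving θ_c = 1.206 d.

θ_c ≈ 1.21 d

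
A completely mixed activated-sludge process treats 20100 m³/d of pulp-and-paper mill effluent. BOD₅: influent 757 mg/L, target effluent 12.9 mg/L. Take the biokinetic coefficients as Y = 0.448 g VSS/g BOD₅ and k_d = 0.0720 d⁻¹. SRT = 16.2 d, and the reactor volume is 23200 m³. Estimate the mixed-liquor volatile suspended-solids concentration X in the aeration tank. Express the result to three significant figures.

X = Y·Q·ΔS·θ_c / [V·(1 + k_d θ_c)] = 0.448 × 20100 × (757 − 12.9) × 16.2 / [23200 × (1 + 0.0720 × 16.2)] = 2160 mg/L.

X ≈ 2160 mg/L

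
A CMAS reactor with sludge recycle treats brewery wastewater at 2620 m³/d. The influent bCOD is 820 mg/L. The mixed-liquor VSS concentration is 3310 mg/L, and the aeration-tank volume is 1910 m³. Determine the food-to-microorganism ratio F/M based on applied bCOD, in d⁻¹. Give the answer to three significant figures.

Food-to-microorganism ratio F/M = Q S₀ / (V X) = 2620 × 820 / (1910 × 3310) = 0.3398 d⁻¹.

F/M ≈ 0.340 d⁻¹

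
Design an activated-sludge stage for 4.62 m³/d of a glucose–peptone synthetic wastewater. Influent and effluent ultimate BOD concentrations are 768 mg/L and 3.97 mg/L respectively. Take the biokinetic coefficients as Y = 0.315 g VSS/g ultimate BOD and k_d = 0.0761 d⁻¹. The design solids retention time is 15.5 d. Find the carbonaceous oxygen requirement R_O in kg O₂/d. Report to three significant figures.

Correct the yield for decay: Y_obs = Y/(1 + k_d θ_c) = 0.315 / (1 + 0.0761 × 15.5) = 0.315 / 2.180 = 0.1445.
ΔS = 768 − 3.97 = 764.0 mg/L, so the substrate removal rate is 4.62 × 764.0/1000 = 3.530 kg ultimate BOD/d.
Net sludge production P_X = 0.1445 × 3.530 = 0.5101 kg VSS/d.
R_O = Q·ΔS − 1.42 P_X = 3.530 − 0.7244 = 2.805 kg O₂/d.

R_O ≈ 2.81 kg O₂/d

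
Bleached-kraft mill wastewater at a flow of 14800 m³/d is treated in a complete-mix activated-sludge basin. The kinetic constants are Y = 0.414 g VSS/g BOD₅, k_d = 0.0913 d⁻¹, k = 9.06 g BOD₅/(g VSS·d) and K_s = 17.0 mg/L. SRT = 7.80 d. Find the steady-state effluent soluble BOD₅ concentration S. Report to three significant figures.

From the Monod/SRT balance for a CMAS, S = K_s·(1+k_d θ_c)/[θ_c·(Y k − k_d) − 1] = 17.0 × (1 + 0.0913 × 7.80) / [7.80 × (0.414 × 9.06 − 0.0913) − 1] = 29.11 / 27.54 = 1.057 mg/L.

S ≈ 1.06 mg/L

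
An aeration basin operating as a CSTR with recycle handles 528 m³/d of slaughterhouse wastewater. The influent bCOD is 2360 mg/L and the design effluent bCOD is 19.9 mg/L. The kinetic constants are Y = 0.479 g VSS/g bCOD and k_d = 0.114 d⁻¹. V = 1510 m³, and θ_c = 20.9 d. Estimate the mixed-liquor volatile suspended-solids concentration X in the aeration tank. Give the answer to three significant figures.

X ≈ 2420 mg/L

X = Y·Q·ΔS·θ_c / [V·(1 + k_d θ_c)] = 0.479 × 528 × (2360 − 19.9) × 20.9 / [1510 × (1 + 0.114 × 20.9)] = 2422 mg/L.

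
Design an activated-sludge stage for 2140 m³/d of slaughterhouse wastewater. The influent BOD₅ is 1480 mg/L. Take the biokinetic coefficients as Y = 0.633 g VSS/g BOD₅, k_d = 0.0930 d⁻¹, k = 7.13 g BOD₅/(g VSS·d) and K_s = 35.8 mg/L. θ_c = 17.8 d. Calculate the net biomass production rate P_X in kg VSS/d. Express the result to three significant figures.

P_X ≈ 754 kg VSS/d

For a completely mixed reactor with recycle the Lawrence–McCarty relation gives S = K_s·(1 + k_d·θ_c) / [θ_c·(Y·k − k_d) − 1] = 35.8 × (1 + 0.0930 × 17.8) / [17.8 × (0.633 × 7.13 − 0.0930) − 1] = 95.06 / 77.68 = 1.224 mg/L.
Observed yield with endogenous decay: Y_obs = Y / (1 + k_d·θ_c) = 0.633 / (1 + 0.0930 × 17.8) = 0.633 / 2.655 = 0.2384 g VSS/g BOD₅.
Mass of BOD₅ removed per day: Q(S₀ − S) = 2140 × 1479 g/m³ = 3165 kg/d.
Net biomass production P_X = Y_obs × Q·(S₀ − S) = 0.2384 × 3165 = 754.4 kg VSS/d.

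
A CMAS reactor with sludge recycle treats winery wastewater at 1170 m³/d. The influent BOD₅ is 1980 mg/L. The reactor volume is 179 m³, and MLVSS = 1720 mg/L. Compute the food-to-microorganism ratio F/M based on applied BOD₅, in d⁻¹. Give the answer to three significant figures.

Food-to-microorganism ratio F/M = Q S₀ / (V X) = 1170 × 1980 / (179.0 × 1720) = 7.524 d⁻¹.

F/M ≈ 7.52 d⁻¹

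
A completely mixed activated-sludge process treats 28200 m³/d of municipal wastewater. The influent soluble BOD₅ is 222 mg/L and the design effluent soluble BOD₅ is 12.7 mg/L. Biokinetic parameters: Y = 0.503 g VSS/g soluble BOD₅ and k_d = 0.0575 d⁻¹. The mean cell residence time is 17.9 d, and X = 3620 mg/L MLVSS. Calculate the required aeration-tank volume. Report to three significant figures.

From the SRT design equation V = Y Q (S₀−S) θ_c / [X (1 + k_d θ_c)] = 0.503 × 28200 × (222 − 12.7) × 17.9 / [3620 × (1 + 0.0575 × 17.9)] = 5.31×10^7 / 7346 = 7234 m³.

V ≈ 7230 m³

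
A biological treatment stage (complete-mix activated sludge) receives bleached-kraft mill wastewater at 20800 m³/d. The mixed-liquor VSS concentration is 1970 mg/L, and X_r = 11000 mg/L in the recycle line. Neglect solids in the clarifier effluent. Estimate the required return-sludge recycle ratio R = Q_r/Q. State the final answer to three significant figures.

Mass balance around the secondary clarifier (neglecting effluent solids): R = X / (X_r − X) = 1970 / (11000 − 1970) = 0.2182.

R ≈ 0.218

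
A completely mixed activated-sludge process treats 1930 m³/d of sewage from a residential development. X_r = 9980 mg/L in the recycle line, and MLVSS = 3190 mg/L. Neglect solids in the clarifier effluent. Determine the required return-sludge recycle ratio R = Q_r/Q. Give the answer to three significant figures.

R = Q_r/Q = X/(X_r − X) = 3190 / (9980 − 3190) = 0.4698.

R ≈ 0.470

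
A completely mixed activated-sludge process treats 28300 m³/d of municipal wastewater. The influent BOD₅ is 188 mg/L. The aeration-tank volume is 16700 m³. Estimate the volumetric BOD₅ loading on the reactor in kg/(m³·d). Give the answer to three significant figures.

Applied BOD₅ load per unit volume = Q·S₀/V = (28300 × 188/1000)/16700 = 0.3186 kg BOD₅·m⁻³·d⁻¹.

L_v ≈ 0.319 kg BOD₅/(m³·d)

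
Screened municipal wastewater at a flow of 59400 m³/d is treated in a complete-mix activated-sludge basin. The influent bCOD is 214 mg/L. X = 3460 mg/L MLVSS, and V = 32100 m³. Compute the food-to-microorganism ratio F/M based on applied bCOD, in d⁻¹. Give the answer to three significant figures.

Food-to-microorganism ratio F/M = Q S₀ / (V X) = 59400 × 214 / (32100 × 3460) = 0.1145 d⁻¹.

F/M ≈ 0.114 d⁻¹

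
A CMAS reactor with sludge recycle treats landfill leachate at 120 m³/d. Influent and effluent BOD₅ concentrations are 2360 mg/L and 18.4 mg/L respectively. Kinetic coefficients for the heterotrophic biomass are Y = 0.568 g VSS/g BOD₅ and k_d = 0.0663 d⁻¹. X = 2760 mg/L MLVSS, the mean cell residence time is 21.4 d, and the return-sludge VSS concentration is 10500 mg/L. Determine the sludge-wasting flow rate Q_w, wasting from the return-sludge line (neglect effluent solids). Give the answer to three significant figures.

Q_w ≈ 6.28 m³/d

Rearranging the biomass balance for a CMAS with decay, V = Y·Q·ΔS·θ_c / [X·(1+k_d θ_c)] = 0.568 × 120 × (2360 − 18.4) × 21.4 / [2760 × (1 + 0.0663 × 21.4)] = 3.42×10^6 / 6676 = 511.6 m³.
Wasting from the return line (neglecting effluent solids): Q_w = V·X / (θ_c·X_r) = 511.6 × 2760 / (21.4 × 10500) = 6.284 m³/d.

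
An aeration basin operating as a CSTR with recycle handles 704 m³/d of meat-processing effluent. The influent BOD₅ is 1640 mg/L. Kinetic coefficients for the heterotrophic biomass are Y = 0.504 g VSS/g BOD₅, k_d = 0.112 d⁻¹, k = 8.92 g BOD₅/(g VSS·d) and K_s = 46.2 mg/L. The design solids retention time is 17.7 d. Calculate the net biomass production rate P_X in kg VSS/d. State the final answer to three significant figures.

P_X ≈ 195 kg VSS/d

Effluent substrate depends only on kinetics and SRT: S = K_s(1 + k_d θ_c) / [θ_c(Yk − k_d) − 1] = 46.2 × (1 + 0.112 × 17.7) / [17.7 × (0.504 × 8.92 − 0.112) − 1] = 137.8 / 76.59 = 1.799 mg/L.
Correct the yield for decay: Y_obs = Y/(1 + k_d θ_c) = 0.504 / (1 + 0.112 × 17.7) = 0.504 / 2.982 = 0.1690.
ΔS = 1640 − 1.80 = 1638 mg/L, so the substrate removal rate is 704 × 1638/1000 = 1153 kg BOD₅/d.
Net biomass production P_X = Y_obs × Q·(S₀ − S) = 0.1690 × 1153 = 194.9 kg VSS/d.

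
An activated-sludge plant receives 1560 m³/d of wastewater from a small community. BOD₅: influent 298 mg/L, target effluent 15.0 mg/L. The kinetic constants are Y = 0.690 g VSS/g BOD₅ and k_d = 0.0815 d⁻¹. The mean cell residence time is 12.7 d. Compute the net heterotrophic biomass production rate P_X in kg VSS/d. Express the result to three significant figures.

P_X ≈ 150 kg VSS/d

The observed yield is Y_obs = Y/(1 + k_d·θ_c) = 0.690 / (1 + 0.0815 × 12.7) = 0.690 / 2.035 = 0.3391 g VSS per g BOD₅ removed.
Q·(S₀ − S) = 1560 × (298 − 15.0) × 10⁻³ = 441.5 kg/d removed.
Biomass produced: P_X = Y_obs·Q·ΔS = 0.3391 × 441.5 ≈ 149.7 kg VSS/d.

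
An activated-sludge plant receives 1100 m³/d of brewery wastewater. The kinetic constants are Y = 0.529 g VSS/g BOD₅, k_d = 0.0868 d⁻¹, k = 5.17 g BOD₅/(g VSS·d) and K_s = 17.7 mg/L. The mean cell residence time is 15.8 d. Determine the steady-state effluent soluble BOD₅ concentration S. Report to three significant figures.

Effluent substrate depends only on kinetics and SRT: S = K_s(1 + k_d θ_c) / [θ_c(Yk − k_d) − 1] = 17.7 × (1 + 0.0868 × 15.8) / [15.8 × (0.529 × 5.17 − 0.0868) − 1] = 41.97 / 40.84 = 1.028 mg/L.

S ≈ 1.03 mg/L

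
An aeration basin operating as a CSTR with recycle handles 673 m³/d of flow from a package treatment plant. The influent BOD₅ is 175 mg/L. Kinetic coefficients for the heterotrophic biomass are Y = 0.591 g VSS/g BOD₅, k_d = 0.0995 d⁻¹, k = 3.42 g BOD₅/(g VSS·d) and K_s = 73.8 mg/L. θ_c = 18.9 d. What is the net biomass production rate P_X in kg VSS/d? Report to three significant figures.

P_X ≈ 23.3 kg VSS/d

Effluent substrate depends only on kinetics and SRT: S = K_s(1 + k_d θ_c) / [θ_c(Yk − k_d) − 1] = 73.8 × (1 + 0.0995 × 18.9) / [18.9 × (0.591 × 3.42 − 0.0995) − 1] = 212.6 / 35.32 = 6.019 mg/L.
Correct the yield for decay: Y_obs = Y/(1 + k_d θ_c) = 0.591 / (1 + 0.0995 × 18.9) = 0.591 / 2.881 = 0.2052.
Q·(S₀ − S) = 673 × (175 − 6.02) × 10⁻³ = 113.7 kg/d removed.
P_X = Y_obs · Q(S₀ − S) = 0.2052 × 113.7 = 23.33 kg VSS/d.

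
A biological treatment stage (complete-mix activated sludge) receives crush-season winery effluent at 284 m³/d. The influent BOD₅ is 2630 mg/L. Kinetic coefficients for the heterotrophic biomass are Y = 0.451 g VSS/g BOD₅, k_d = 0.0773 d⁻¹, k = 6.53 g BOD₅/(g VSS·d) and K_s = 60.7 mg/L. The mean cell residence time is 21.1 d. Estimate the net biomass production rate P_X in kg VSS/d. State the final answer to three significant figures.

P_X ≈ 128 kg VSS/d

From the Monod/SRT balance for a CMAS, S = K_s·(1+k_d θ_c)/[θ_c·(Y k − k_d) − 1] = 60.7 × (1 + 0.0773 × 21.1) / [21.1 × (0.451 × 6.53 − 0.0773) − 1] = 159.7 / 59.51 = 2.684 mg/L.
Correct the yield for decay: Y_obs = Y/(1 + k_d θ_c) = 0.451 / (1 + 0.0773 × 21.1) = 0.451 / 2.631 = 0.1714.
Substrate removed = Q·(S₀ − S) = 284 m³/d × (2630 − 2.68) g/m³ = 7.46×10^5 g/d = 746.2 kg/d.
P_X = Y_obs · Q(S₀ − S) = 0.1714 × 746.2 = 127.9 kg VSS/d.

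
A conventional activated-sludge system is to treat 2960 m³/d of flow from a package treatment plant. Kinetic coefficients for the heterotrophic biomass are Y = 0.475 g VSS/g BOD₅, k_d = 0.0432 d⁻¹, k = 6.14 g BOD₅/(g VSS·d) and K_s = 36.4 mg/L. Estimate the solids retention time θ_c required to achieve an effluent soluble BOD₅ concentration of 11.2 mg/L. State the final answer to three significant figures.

Specific growth rate at S = 11.2 mg/L: μ = YkS/(K_s+S) = 0.475·6.14·11.2/(36.4+11.2) = 0.6862 d⁻¹.
θ_c = 1/(μ − k_d) = 1/(0.6862 − 0.0432) = 1/0.6430 = 1.555 d.

θ_c ≈ 1.56 d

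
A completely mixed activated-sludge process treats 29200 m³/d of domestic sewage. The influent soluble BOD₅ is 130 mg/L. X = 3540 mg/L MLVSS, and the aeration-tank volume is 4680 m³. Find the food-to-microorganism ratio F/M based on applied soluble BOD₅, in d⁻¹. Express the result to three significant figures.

F/M ≈ 0.229 d⁻¹

F/M = applied load / biomass = Q·S₀/(V·X) = 29200 × 130 / (4680 × 3540) = 0.2291 d⁻¹.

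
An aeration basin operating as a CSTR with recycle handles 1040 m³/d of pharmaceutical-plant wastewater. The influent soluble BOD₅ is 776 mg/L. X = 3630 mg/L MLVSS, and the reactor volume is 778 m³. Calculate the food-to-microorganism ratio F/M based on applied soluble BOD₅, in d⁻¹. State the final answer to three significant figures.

F/M ≈ 0.286 d⁻¹

F/M = Q·S₀ / (V·X) = 1040 × 776 / (778.0 × 3630) = 0.2858 g soluble BOD₅·(g VSS·d)⁻¹.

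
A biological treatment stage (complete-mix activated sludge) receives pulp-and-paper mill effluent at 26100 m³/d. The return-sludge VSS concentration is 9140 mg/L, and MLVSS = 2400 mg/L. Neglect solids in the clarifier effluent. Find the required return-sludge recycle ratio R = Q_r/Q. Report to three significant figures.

R = Q_r/Q = X/(X_r − X) = 2400 / (9140 − 2400) = 0.3561.

R ≈ 0.356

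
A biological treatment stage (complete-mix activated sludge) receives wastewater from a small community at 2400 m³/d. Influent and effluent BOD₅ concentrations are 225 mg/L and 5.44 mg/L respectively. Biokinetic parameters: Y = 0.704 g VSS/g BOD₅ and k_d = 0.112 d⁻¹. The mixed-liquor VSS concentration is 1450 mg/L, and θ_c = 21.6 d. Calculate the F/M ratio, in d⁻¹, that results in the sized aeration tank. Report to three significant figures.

Steady-state biomass mass balance: V·X·(1 + k_d·θ_c) = Y·Q·(S₀ − S)·θ_c, so V = 0.704 × 2400 × (225 − 5.44) × 21.6 / [1450 × (1 + 0.112 × 21.6)] = 8.01×10^6 / 4958 = 1616 m³.
Food-to-microorganism ratio F/M = Q S₀ / (V X) = 2400 × 225 / (1616 × 1450) = 0.2304 d⁻¹.

F/M ≈ 0.230 d⁻¹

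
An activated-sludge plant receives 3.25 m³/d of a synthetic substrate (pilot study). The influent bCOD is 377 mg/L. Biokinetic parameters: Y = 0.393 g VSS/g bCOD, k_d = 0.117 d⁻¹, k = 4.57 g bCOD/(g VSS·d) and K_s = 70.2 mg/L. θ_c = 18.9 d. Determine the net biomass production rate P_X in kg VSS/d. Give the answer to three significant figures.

For a completely mixed reactor with recycle the Lawrence–McCarty relation gives S = K_s·(1 + k_d·θ_c) / [θ_c·(Y·k − k_d) − 1] = 70.2 × (1 + 0.117 × 18.9) / [18.9 × (0.393 × 4.57 − 0.117) − 1] = 225.4 / 30.73 = 7.335 mg/L.
Observed yield with endogenous decay: Y_obs = Y / (1 + k_d·θ_c) = 0.393 / (1 + 0.117 × 18.9) = 0.393 / 3.211 = 0.1224 g VSS/g bCOD.
Substrate removed = Q·(S₀ − S) = 3.25 m³/d × (377 − 7.34) g/m³ = 1.2×10^3 g/d = 1.201 kg/d.
P_X = Y_obs · Q(S₀ − S) = 0.1224 × 1.201 = 0.1470 kg VSS/d.

P_X ≈ 0.147 kg VSS/d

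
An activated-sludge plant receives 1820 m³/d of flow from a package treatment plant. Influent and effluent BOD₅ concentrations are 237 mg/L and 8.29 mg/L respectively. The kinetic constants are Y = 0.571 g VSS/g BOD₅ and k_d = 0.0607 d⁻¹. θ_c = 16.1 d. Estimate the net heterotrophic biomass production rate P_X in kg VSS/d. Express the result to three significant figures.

Correct the yield for decay: Y_obs = Y/(1 + k_d θ_c) = 0.571 / (1 + 0.0607 × 16.1) = 0.571 / 1.977 = 0.2888.
Substrate removed = Q·(S₀ − S) = 1820 m³/d × (237 − 8.29) g/m³ = 4.16×10^5 g/d = 416.3 kg/d.
Biomass produced: P_X = Y_obs·Q·ΔS = 0.2888 × 416.3 ≈ 120.2 kg VSS/d.

P_X ≈ 120 kg VSS/d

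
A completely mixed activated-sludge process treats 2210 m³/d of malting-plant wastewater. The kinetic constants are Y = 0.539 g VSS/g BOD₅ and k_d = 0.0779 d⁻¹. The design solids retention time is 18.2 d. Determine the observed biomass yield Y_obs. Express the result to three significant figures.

Correct the yield for decay: Y_obs = Y/(1 + k_d θ_c) = 0.539 / (1 + 0.0779 × 18.2) = 0.539 / 2.418 = 0.2229.

Y_obs ≈ 0.223 g VSS/g BOD₅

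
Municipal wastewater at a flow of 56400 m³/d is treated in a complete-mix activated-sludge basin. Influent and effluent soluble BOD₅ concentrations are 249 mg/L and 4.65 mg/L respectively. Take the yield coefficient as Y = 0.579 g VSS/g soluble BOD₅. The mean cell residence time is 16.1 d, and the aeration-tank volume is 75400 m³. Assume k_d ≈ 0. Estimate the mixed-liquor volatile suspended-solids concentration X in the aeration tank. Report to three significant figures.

X ≈ 1700 mg/L

X = Y·Q·ΔS·θ_c / V = 0.579 × 56400 × (249 − 4.65) × 16.1 / 75400 = 1704 mg/L.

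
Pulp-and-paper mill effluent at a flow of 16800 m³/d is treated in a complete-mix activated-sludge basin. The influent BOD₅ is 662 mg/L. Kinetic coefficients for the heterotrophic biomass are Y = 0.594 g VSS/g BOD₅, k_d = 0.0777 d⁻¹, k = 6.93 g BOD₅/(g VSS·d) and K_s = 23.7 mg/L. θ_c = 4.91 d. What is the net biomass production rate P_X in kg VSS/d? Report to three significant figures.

P_X ≈ 4770 kg VSS/d

For a completely mixed reactor with recycle the Lawrence–McCarty relation gives S = K_s·(1 + k_d·θ_c) / [θ_c·(Y·k − k_d) − 1] = 23.7 × (1 + 0.0777 × 4.91) / [4.91 × (0.594 × 6.93 − 0.0777) − 1] = 32.74 / 18.83 = 1.739 mg/L.
Correct the yield for decay: Y_obs = Y/(1 + k_d θ_c) = 0.594 / (1 + 0.0777 × 4.91) = 0.594 / 1.382 = 0.4300.
Substrate removed = Q·(S₀ − S) = 16800 m³/d × (662 − 1.74) g/m³ = 1.11×10^7 g/d = 11092 kg/d.
So the net sludge growth is P_X = 0.4300 × 11092 = 4769 kg VSS/d.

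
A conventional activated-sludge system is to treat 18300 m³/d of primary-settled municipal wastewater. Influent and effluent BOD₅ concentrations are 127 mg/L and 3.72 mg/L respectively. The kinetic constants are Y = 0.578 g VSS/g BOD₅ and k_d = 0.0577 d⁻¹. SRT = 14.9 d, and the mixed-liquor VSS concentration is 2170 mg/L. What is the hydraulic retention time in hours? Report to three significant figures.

τ ≈ 6.31 h

Steady-state biomass mass balance: V·X·(1 + k_d·θ_c) = Y·Q·(S₀ − S)·θ_c, so V = 0.578 × 18300 × (127 − 3.72) × 14.9 / [2170 × (1 + 0.0577 × 14.9)] = 1.94×10^7 / 4036 = 4814 m³.
Hydraulic retention time τ = V/Q = 4814 / 18300 = 0.2631 d = 6.314 h.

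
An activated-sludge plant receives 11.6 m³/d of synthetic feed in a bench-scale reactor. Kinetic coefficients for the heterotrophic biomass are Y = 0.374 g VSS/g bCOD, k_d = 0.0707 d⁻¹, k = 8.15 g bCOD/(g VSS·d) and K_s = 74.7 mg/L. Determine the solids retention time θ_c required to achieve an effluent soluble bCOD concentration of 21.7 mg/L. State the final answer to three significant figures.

θ_c ≈ 1.62 d

Specific growth rate at S = 21.7 mg/L: μ = YkS/(K_s+S) = 0.374·8.15·21.7/(74.7+21.7) = 0.6861 d⁻¹.
θ_c = 1/(μ − k_d) = 1/(0.6861 − 0.0707) = 1/0.6154 = 1.625 d.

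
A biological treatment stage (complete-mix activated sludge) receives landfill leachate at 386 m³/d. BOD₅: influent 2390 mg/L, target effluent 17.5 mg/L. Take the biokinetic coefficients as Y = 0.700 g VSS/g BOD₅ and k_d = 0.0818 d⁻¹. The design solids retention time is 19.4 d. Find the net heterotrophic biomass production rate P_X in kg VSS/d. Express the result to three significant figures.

Observed yield with endogenous decay: Y_obs = Y / (1 + k_d·θ_c) = 0.700 / (1 + 0.0818 × 19.4) = 0.700 / 2.587 = 0.2706 g VSS/g BOD₅.
ΔS = 2390 − 17.5 = 2372 mg/L, so the substrate removal rate is 386 × 2372/1000 = 915.8 kg BOD₅/d.
Biomass produced: P_X = Y_obs·Q·ΔS = 0.2706 × 915.8 ≈ 247.8 kg VSS/d.

P_X ≈ 248 kg VSS/d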